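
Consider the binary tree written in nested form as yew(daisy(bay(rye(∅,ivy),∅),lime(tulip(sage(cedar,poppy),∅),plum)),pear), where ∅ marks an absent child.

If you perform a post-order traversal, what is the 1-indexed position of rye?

2

Post-order visits the left subtree, then the right subtree, then the node.
At yew: go left to daisy.
  At daisy: go left to bay.
    At bay: go left to rye.
      At rye: no left child.
      At rye: go right to ivy.
        ivy is a leaf — visit ivy.
      Visit rye.
    At bay: no right child.
    Visit bay.
  At daisy: go right to lime.
    At lime: go left to tulip.
      At tulip: go left to sage.
        At sage: go left to cedar.
          cedar is a leaf — visit cedar.
        At sage: go right to poppy.
          poppy is a leaf — visit poppy.
        Visit sage.
      At tulip: no right child.
      Visit tulip.
    At lime: go right to plum.
      plum is a leaf — visit plum.
    Visit lime.
  Visit daisy.
At yew: go right to pear.
  pear is a leaf — visit pear.
Visit yew.
Full post-order sequence: ivy, rye, bay, cedar, poppy, sage, tulip, plum, lime, daisy, pear, yew.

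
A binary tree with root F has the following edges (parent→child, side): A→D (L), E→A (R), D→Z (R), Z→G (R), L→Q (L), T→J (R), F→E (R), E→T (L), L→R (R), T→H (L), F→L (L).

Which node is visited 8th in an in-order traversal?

In-order visits the left subtree, then the node, then the right subtree.
At F: go left to L.
  At L: go left to Q.
    Q is a leaf — visit Q.
  Visit L.
  At L: go right to R.
    R is a leaf — visit R.
Visit F.
At F: go right to E.
  At E: go left to T.
    At T: go left to H.
      H is a leaf — visit H.
    Visit T.
    At T: go right to J.
      J is a leaf — visit J.
  Visit E.
  At E: go right to A.
    At A: go left to D.
      At D: no left child.
      Visit D.
      At D: go right to Z.
        At Z: no left child.
        Visit Z.
        At Z: go right to G.
          G is a leaf — visit G.
    Visit A.
    At A: no right child.
Full in-order sequence: Q, L, R, F, H, T, J, E, D, Z, G, A.

E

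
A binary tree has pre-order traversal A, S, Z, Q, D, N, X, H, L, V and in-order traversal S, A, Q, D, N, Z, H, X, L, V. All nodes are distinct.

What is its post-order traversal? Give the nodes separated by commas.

The first element of pre-order is the root; it splits in-order into left and right subtrees.
Root A: left subtree has 1 node {S}, right has 8 {Q, D, N, Z, H, X, L, V}.
  Root Z: left subtree has 3 nodes {Q, D, N}, right has 4 {H, X, L, V}.
    Root Q: left subtree has 0 nodes { }, right has 2 {D, N}.
      Root D: left subtree has 0 nodes { }, right has 1 {N}.
    Root X: left subtree has 1 node {H}, right has 2 {L, V}.
      Root L: left subtree has 0 nodes { }, right has 1 {V}.

S, N, D, Q, H, V, L, X, Z, A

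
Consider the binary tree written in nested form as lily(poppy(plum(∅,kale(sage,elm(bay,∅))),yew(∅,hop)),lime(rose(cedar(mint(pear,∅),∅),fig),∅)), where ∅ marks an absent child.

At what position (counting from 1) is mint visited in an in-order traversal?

11

In-order visits the left subtree, then the node, then the right subtree.
At lily: go left to poppy.
  At poppy: go left to plum.
    At plum: no left child.
    Visit plum.
    At plum: go right to kale.
      At kale: go left to sage.
        sage is a leaf — visit sage.
      Visit kale.
      At kale: go right to elm.
        At elm: go left to bay.
          bay is a leaf — visit bay.
        Visit elm.
        At elm: no right child.
  Visit poppy.
  At poppy: go right to yew.
    At yew: no left child.
    Visit yew.
    At yew: go right to hop.
      hop is a leaf — visit hop.
Visit lily.
At lily: go right to lime.
  At lime: go left to rose.
    At rose: go left to cedar.
      At cedar: go left to mint.
        At mint: go left to pear.
          pear is a leaf — visit pear.
        Visit mint.
        At mint: no right child.
      Visit cedar.
      At cedar: no right child.
    Visit rose.
    At rose: go right to fig.
      fig is a leaf — visit fig.
  Visit lime.
  At lime: no right child.
Full in-order sequence: plum, sage, kale, bay, elm, poppy, yew, hop, lily, pear, mint, cedar, rose, fig, lime.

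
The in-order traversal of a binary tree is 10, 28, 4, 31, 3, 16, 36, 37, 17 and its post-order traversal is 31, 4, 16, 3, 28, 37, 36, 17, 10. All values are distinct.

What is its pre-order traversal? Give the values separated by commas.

10, 17, 36, 28, 3, 4, 31, 16, 37

The last element of post-order is the root; it splits in-order into left and right subtrees.
Root 10: left subtree has 0 nodes { }, right has 8 {28, 4, 31, 3, 16, 36, 37, 17}.
  Root 17: left subtree has 7 nodes {28, 4, 31, 3, 16, 36, 37}, right has 0 { }.
    Root 36: left subtree has 5 nodes {28, 4, 31, 3, 16}, right has 1 {37}.
      Root 28: left subtree has 0 nodes { }, right has 4 {4, 31, 3, 16}.
        Root 3: left subtree has 2 nodes {4, 31}, right has 1 {16}.
          Root 4: left subtree has 0 nodes { }, right has 1 {31}.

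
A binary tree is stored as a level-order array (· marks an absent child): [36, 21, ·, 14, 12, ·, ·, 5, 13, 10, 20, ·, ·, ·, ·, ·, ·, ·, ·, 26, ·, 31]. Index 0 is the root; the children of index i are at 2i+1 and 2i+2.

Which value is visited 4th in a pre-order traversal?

5

Pre-order visits the node, then its left subtree, then its right subtree.
Visit 36.
At 36: go left to 21.
  Visit 21.
  At 21: go left to 14.
    Visit 14.
    At 14: go left to 5.
      5 is a leaf — visit 5.
    At 14: go right to 13.
      13 is a leaf — visit 13.
  At 21: go right to 12.
    Visit 12.
    At 12: go left to 10.
      Visit 10.
      At 10: go left to 26.
        26 is a leaf — visit 26.
      At 10: no right child.
    At 12: go right to 20.
      Visit 20.
      At 20: go left to 31.
        31 is a leaf — visit 31.
      At 20: no right child.
At 36: no right child.
Full pre-order sequence: 36, 21, 14, 5, 13, 12, 10, 26, 20, 31.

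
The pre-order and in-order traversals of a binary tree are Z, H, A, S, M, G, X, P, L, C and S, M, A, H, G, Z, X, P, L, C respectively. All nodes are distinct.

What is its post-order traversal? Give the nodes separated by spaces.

The first element of pre-order is the root; it splits in-order into left and right subtrees.
Root Z: left subtree has 5 nodes {S, M, A, H, G}, right has 4 {X, P, L, C}.
  Root H: left subtree has 3 nodes {S, M, A}, right has 1 {G}.
    Root A: left subtree has 2 nodes {S, M}, right has 0 { }.
      Root S: left subtree has 0 nodes { }, right has 1 {M}.
  Root X: left subtree has 0 nodes { }, right has 3 {P, L, C}.
    Root P: left subtree has 0 nodes { }, right has 2 {L, C}.
      Root L: left subtree has 0 nodes { }, right has 1 {C}.

M S A G H C L P X Z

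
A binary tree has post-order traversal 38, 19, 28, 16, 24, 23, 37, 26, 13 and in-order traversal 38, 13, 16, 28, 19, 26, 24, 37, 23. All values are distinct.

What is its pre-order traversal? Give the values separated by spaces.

13 38 26 16 28 19 37 24 23

The last element of post-order is the root; it splits in-order into left and right subtrees.
Root 13: left subtree has 1 node {38}, right has 7 {16, 28, 19, 26, 24, 37, 23}.
  Root 26: left subtree has 3 nodes {16, 28, 19}, right has 3 {24, 37, 23}.
    Root 16: left subtree has 0 nodes { }, right has 2 {28, 19}.
      Root 28: left subtree has 0 nodes { }, right has 1 {19}.
    Root 37: left subtree has 1 node {24}, right has 1 {23}.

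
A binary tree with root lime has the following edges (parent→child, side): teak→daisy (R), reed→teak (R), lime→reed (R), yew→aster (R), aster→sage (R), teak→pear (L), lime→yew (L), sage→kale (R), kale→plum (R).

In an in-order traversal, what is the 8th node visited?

In-order visits the left subtree, then the node, then the right subtree.
At lime: go left to yew.
  At yew: no left child.
  Visit yew.
  At yew: go right to aster.
    At aster: no left child.
    Visit aster.
    At aster: go right to sage.
      At sage: no left child.
      Visit sage.
      At sage: go right to kale.
        At kale: no left child.
        Visit kale.
        At kale: go right to plum.
          plum is a leaf — visit plum.
Visit lime.
At lime: go right to reed.
  At reed: no left child.
  Visit reed.
  At reed: go right to teak.
    At teak: go left to pear.
      pear is a leaf — visit pear.
    Visit teak.
    At teak: go right to daisy.
      daisy is a leaf — visit daisy.
Full in-order sequence: yew, aster, sage, kale, plum, lime, reed, pear, teak, daisy.

pear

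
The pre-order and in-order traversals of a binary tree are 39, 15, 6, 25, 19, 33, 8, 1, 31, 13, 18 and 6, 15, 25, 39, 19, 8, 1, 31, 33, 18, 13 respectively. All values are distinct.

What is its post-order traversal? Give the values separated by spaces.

The first element of pre-order is the root; it splits in-order into left and right subtrees.
Root 39: left subtree has 3 nodes {6, 15, 25}, right has 7 {19, 8, 1, 31, 33, 18, 13}.
  Root 15: left subtree has 1 node {6}, right has 1 {25}.
  Root 19: left subtree has 0 nodes { }, right has 6 {8, 1, 31, 33, 18, 13}.
    Root 33: left subtree has 3 nodes {8, 1, 31}, right has 2 {18, 13}.
      Root 8: left subtree has 0 nodes { }, right has 2 {1, 31}.
        Root 1: left subtree has 0 nodes { }, right has 1 {31}.
      Root 13: left subtree has 1 node {18}, right has 0 { }.

6 25 15 31 1 8 18 13 33 19 39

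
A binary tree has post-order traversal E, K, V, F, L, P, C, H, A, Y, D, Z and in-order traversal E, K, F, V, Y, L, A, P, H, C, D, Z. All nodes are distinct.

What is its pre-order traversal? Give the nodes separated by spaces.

Z D Y F K E V A L H P C

The last element of post-order is the root; it splits in-order into left and right subtrees.
Root Z: left subtree has 11 nodes {E, K, F, V, Y, L, A, P, H, C, D}, right has 0 { }.
  Root D: left subtree has 10 nodes {E, K, F, V, Y, L, A, P, H, C}, right has 0 { }.
    Root Y: left subtree has 4 nodes {E, K, F, V}, right has 5 {L, A, P, H, C}.
      Root F: left subtree has 2 nodes {E, K}, right has 1 {V}.
        Root K: left subtree has 1 node {E}, right has 0 { }.
      Root A: left subtree has 1 node {L}, right has 3 {P, H, C}.
        Root H: left subtree has 1 node {P}, right has 1 {C}.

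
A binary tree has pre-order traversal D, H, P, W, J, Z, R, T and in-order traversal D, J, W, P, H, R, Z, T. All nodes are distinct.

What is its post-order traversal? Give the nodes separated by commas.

The first element of pre-order is the root; it splits in-order into left and right subtrees.
Root D: left subtree has 0 nodes { }, right has 7 {J, W, P, H, R, Z, T}.
  Root H: left subtree has 3 nodes {J, W, P}, right has 3 {R, Z, T}.
    Root P: left subtree has 2 nodes {J, W}, right has 0 { }.
      Root W: left subtree has 1 node {J}, right has 0 { }.
    Root Z: left subtree has 1 node {R}, right has 1 {T}.

J, W, P, R, T, Z, H, D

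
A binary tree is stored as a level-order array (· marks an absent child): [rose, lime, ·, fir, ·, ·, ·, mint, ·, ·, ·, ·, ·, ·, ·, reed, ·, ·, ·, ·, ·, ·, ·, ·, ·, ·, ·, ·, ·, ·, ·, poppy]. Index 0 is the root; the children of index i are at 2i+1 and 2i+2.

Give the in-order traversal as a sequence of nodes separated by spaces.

poppy reed mint fir lime rose

In-order visits the left subtree, then the node, then the right subtree.
At rose: go left to lime.
  At lime: go left to fir.
    At fir: go left to mint.
      At mint: go left to reed.
        At reed: go left to poppy.
          poppy is a leaf — visit poppy.
        Visit reed.
        At reed: no right child.
      Visit mint.
      At mint: no right child.
    Visit fir.
    At fir: no right child.
  Visit lime.
  At lime: no right child.
Visit rose.
At rose: no right child.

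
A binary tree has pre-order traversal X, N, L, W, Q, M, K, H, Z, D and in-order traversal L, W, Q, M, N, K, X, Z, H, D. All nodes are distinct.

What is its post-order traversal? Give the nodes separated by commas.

M, Q, W, L, K, N, Z, D, H, X

The first element of pre-order is the root; it splits in-order into left and right subtrees.
Root X: left subtree has 6 nodes {L, W, Q, M, N, K}, right has 3 {Z, H, D}.
  Root N: left subtree has 4 nodes {L, W, Q, M}, right has 1 {K}.
    Root L: left subtree has 0 nodes { }, right has 3 {W, Q, M}.
      Root W: left subtree has 0 nodes { }, right has 2 {Q, M}.
        Root Q: left subtree has 0 nodes { }, right has 1 {M}.
  Root H: left subtree has 1 node {Z}, right has 1 {D}.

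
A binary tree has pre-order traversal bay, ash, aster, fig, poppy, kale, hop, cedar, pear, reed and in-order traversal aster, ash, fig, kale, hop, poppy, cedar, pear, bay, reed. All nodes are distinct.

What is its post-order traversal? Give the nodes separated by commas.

The first element of pre-order is the root; it splits in-order into left and right subtrees.
Root bay: left subtree has 8 nodes {aster, ash, fig, kale, hop, poppy, cedar, pear}, right has 1 {reed}.
  Root ash: left subtree has 1 node {aster}, right has 6 {fig, kale, hop, poppy, cedar, pear}.
    Root fig: left subtree has 0 nodes { }, right has 5 {kale, hop, poppy, cedar, pear}.
      Root poppy: left subtree has 2 nodes {kale, hop}, right has 2 {cedar, pear}.
        Root kale: left subtree has 0 nodes { }, right has 1 {hop}.
        Root cedar: left subtree has 0 nodes { }, right has 1 {pear}.

aster, hop, kale, pear, cedar, poppy, fig, ash, reed, bay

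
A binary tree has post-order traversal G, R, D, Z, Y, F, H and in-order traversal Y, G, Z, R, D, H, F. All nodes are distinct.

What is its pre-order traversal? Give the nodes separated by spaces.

H Y Z G D R F

The last element of post-order is the root; it splits in-order into left and right subtrees.
Root H: left subtree has 5 nodes {Y, G, Z, R, D}, right has 1 {F}.
  Root Y: left subtree has 0 nodes { }, right has 4 {G, Z, R, D}.
    Root Z: left subtree has 1 node {G}, right has 2 {R, D}.
      Root D: left subtree has 1 node {R}, right has 0 { }.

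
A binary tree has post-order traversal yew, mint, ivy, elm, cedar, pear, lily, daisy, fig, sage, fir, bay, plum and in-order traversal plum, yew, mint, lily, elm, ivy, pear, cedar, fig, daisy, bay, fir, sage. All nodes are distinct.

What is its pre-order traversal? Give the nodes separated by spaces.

plum bay fig lily mint yew pear elm ivy cedar daisy fir sage

The last element of post-order is the root; it splits in-order into left and right subtrees.
Root plum: left subtree has 0 nodes { }, right has 12 {yew, mint, lily, elm, ivy, pear, cedar, fig, daisy, bay, fir, sage}.
  Root bay: left subtree has 9 nodes {yew, mint, lily, elm, ivy, pear, cedar, fig, daisy}, right has 2 {fir, sage}.
    Root fig: left subtree has 7 nodes {yew, mint, lily, elm, ivy, pear, cedar}, right has 1 {daisy}.
      Root lily: left subtree has 2 nodes {yew, mint}, right has 4 {elm, ivy, pear, cedar}.
        Root mint: left subtree has 1 node {yew}, right has 0 { }.
        Root pear: left subtree has 2 nodes {elm, ivy}, right has 1 {cedar}.
          Root elm: left subtree has 0 nodes { }, right has 1 {ivy}.
    Root fir: left subtree has 0 nodes { }, right has 1 {sage}.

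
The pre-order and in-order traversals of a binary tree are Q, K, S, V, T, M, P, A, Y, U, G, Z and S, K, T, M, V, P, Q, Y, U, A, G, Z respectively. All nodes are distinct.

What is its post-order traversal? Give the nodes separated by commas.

S, M, T, P, V, K, U, Y, Z, G, A, Q

The first element of pre-order is the root; it splits in-order into left and right subtrees.
Root Q: left subtree has 6 nodes {S, K, T, M, V, P}, right has 5 {Y, U, A, G, Z}.
  Root K: left subtree has 1 node {S}, right has 4 {T, M, V, P}.
    Root V: left subtree has 2 nodes {T, M}, right has 1 {P}.
      Root T: left subtree has 0 nodes { }, right has 1 {M}.
  Root A: left subtree has 2 nodes {Y, U}, right has 2 {G, Z}.
    Root Y: left subtree has 0 nodes { }, right has 1 {U}.
    Root G: left subtree has 0 nodes { }, right has 1 {Z}.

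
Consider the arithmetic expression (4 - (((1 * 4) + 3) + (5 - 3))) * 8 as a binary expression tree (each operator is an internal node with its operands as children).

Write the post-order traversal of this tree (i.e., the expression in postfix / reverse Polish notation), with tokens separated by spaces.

4 1 4 * 3 + 5 3 - + - 8 *

Post-order on an expression tree gives postfix notation: for each operator, emit left operand, right operand, then the operator.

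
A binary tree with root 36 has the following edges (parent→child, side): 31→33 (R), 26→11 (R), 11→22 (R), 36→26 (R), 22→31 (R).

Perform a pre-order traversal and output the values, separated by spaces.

Pre-order visits the node, then its left subtree, then its right subtree.
Visit 36.
At 36: no left child.
At 36: go right to 26.
  Visit 26.
  At 26: no left child.
  At 26: go right to 11.
    Visit 11.
    At 11: no left child.
    At 11: go right to 22.
      Visit 22.
      At 22: no left child.
      At 22: go right to 31.
        Visit 31.
        At 31: no left child.
        At 31: go right to 33.
          33 is a leaf — visit 33.

36 26 11 22 31 33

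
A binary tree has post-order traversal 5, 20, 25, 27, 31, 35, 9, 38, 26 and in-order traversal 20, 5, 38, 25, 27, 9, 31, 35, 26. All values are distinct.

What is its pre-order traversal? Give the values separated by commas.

26, 38, 20, 5, 9, 27, 25, 35, 31

The last element of post-order is the root; it splits in-order into left and right subtrees.
Root 26: left subtree has 8 nodes {20, 5, 38, 25, 27, 9, 31, 35}, right has 0 { }.
  Root 38: left subtree has 2 nodes {20, 5}, right has 5 {25, 27, 9, 31, 35}.
    Root 20: left subtree has 0 nodes { }, right has 1 {5}.
    Root 9: left subtree has 2 nodes {25, 27}, right has 2 {31, 35}.
      Root 27: left subtree has 1 node {25}, right has 0 { }.
      Root 35: left subtree has 1 node {31}, right has 0 { }.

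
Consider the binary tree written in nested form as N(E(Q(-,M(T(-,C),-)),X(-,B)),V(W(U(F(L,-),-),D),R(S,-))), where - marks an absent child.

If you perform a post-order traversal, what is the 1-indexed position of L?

8

Post-order visits the left subtree, then the right subtree, then the node.
At N: go left to E.
  At E: go left to Q.
    At Q: no left child.
    At Q: go right to M.
      At M: go left to T.
        At T: no left child.
        At T: go right to C.
          C is a leaf — visit C.
        Visit T.
      At M: no right child.
      Visit M.
    Visit Q.
  At E: go right to X.
    At X: no left child.
    At X: go right to B.
      B is a leaf — visit B.
    Visit X.
  Visit E.
At N: go right to V.
  At V: go left to W.
    At W: go left to U.
      At U: go left to F.
        At F: go left to L.
          L is a leaf — visit L.
        At F: no right child.
        Visit F.
      At U: no right child.
      Visit U.
    At W: go right to D.
      D is a leaf — visit D.
    Visit W.
  At V: go right to R.
    At R: go left to S.
      S is a leaf — visit S.
    At R: no right child.
    Visit R.
  Visit V.
Visit N.
Full post-order sequence: C, T, M, Q, B, X, E, L, F, U, D, W, S, R, V, N.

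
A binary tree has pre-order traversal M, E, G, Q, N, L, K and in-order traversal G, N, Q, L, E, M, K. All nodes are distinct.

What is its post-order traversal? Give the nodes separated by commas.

N, L, Q, G, E, K, M

The first element of pre-order is the root; it splits in-order into left and right subtrees.
Root M: left subtree has 5 nodes {G, N, Q, L, E}, right has 1 {K}.
  Root E: left subtree has 4 nodes {G, N, Q, L}, right has 0 { }.
    Root G: left subtree has 0 nodes { }, right has 3 {N, Q, L}.
      Root Q: left subtree has 1 node {N}, right has 1 {L}.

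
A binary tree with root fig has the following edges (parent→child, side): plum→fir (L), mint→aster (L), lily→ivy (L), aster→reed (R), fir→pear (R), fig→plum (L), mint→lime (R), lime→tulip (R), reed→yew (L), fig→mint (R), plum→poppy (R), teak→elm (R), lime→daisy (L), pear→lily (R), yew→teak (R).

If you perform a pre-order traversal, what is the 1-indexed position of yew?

11

Pre-order visits the node, then its left subtree, then its right subtree.
Visit fig.
At fig: go left to plum.
  Visit plum.
  At plum: go left to fir.
    Visit fir.
    At fir: no left child.
    At fir: go right to pear.
      Visit pear.
      At pear: no left child.
      At pear: go right to lily.
        Visit lily.
        At lily: go left to ivy.
          ivy is a leaf — visit ivy.
        At lily: no right child.
  At plum: go right to poppy.
    poppy is a leaf — visit poppy.
At fig: go right to mint.
  Visit mint.
  At mint: go left to aster.
    Visit aster.
    At aster: no left child.
    At aster: go right to reed.
      Visit reed.
      At reed: go left to yew.
        Visit yew.
        At yew: no left child.
        At yew: go right to teak.
          Visit teak.
          At teak: no left child.
          At teak: go right to elm.
            elm is a leaf — visit elm.
      At reed: no right child.
  At mint: go right to lime.
    Visit lime.
    At lime: go left to daisy.
      daisy is a leaf — visit daisy.
    At lime: go right to tulip.
      tulip is a leaf — visit tulip.
Full pre-order sequence: fig, plum, fir, pear, lily, ivy, poppy, mint, aster, reed, yew, teak, elm, lime, daisy, tulip.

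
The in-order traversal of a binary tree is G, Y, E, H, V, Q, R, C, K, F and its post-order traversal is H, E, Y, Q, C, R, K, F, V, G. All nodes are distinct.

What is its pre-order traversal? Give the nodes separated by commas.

The last element of post-order is the root; it splits in-order into left and right subtrees.
Root G: left subtree has 0 nodes { }, right has 9 {Y, E, H, V, Q, R, C, K, F}.
  Root V: left subtree has 3 nodes {Y, E, H}, right has 5 {Q, R, C, K, F}.
    Root Y: left subtree has 0 nodes { }, right has 2 {E, H}.
      Root E: left subtree has 0 nodes { }, right has 1 {H}.
    Root F: left subtree has 4 nodes {Q, R, C, K}, right has 0 { }.
      Root K: left subtree has 3 nodes {Q, R, C}, right has 0 { }.
        Root R: left subtree has 1 node {Q}, right has 1 {C}.

G, V, Y, E, H, F, K, R, Q, C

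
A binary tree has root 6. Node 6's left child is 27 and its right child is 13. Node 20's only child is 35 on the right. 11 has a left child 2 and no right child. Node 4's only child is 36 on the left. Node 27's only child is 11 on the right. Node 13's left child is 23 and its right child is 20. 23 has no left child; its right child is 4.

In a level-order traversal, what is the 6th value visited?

Level-order visits nodes level by level from the root, left to right within each level.
Level 0: 6
Level 1: 27, 13
Level 2: 11, 23, 20
Level 3: 2, 4, 35
Level 4: 36
Full level-order sequence: 6, 27, 13, 11, 23, 20, 2, 4, 35, 36.

20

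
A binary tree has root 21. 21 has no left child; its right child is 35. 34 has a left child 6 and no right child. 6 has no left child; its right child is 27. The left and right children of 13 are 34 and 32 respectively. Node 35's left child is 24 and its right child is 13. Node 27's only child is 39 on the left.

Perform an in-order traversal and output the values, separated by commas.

In-order visits the left subtree, then the node, then the right subtree.
At 21: no left child.
Visit 21.
At 21: go right to 35.
  At 35: go left to 24.
    24 is a leaf — visit 24.
  Visit 35.
  At 35: go right to 13.
    At 13: go left to 34.
      At 34: go left to 6.
        At 6: no left child.
        Visit 6.
        At 6: go right to 27.
          At 27: go left to 39.
            39 is a leaf — visit 39.
          Visit 27.
          At 27: no right child.
      Visit 34.
      At 34: no right child.
    Visit 13.
    At 13: go right to 32.
      32 is a leaf — visit 32.

21, 24, 35, 6, 39, 27, 34, 13, 32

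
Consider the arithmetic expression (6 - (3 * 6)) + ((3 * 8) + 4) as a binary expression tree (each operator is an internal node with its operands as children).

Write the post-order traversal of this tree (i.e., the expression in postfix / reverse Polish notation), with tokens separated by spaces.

6 3 6 * - 3 8 * 4 + +

Post-order on an expression tree gives postfix notation: for each operator, emit left operand, right operand, then the operator.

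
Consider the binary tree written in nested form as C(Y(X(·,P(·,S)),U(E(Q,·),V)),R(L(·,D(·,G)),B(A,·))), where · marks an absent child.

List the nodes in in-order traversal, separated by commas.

In-order visits the left subtree, then the node, then the right subtree.
At C: go left to Y.
  At Y: go left to X.
    At X: no left child.
    Visit X.
    At X: go right to P.
      At P: no left child.
      Visit P.
      At P: go right to S.
        S is a leaf — visit S.
  Visit Y.
  At Y: go right to U.
    At U: go left to E.
      At E: go left to Q.
        Q is a leaf — visit Q.
      Visit E.
      At E: no right child.
    Visit U.
    At U: go right to V.
      V is a leaf — visit V.
Visit C.
At C: go right to R.
  At R: go left to L.
    At L: no left child.
    Visit L.
    At L: go right to D.
      At D: no left child.
      Visit D.
      At D: go right to G.
        G is a leaf — visit G.
  Visit R.
  At R: go right to B.
    At B: go left to A.
      A is a leaf — visit A.
    Visit B.
    At B: no right child.

X, P, S, Y, Q, E, U, V, C, L, D, G, R, A, B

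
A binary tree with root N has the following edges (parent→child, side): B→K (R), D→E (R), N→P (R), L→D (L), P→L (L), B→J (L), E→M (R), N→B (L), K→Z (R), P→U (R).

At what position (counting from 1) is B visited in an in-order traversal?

2

In-order visits the left subtree, then the node, then the right subtree.
At N: go left to B.
  At B: go left to J.
    J is a leaf — visit J.
  Visit B.
  At B: go right to K.
    At K: no left child.
    Visit K.
    At K: go right to Z.
      Z is a leaf — visit Z.
Visit N.
At N: go right to P.
  At P: go left to L.
    At L: go left to D.
      At D: no left child.
      Visit D.
      At D: go right to E.
        At E: no left child.
        Visit E.
        At E: go right to M.
          M is a leaf — visit M.
    Visit L.
    At L: no right child.
  Visit P.
  At P: go right to U.
    U is a leaf — visit U.
Full in-order sequence: J, B, K, Z, N, D, E, M, L, P, U.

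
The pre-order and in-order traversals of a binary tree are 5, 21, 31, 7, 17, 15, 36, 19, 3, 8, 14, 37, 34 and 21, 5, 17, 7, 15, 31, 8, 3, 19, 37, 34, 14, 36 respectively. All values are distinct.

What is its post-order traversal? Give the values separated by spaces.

21 17 15 7 8 3 34 37 14 19 36 31 5

The first element of pre-order is the root; it splits in-order into left and right subtrees.
Root 5: left subtree has 1 node {21}, right has 11 {17, 7, 15, 31, 8, 3, 19, 37, 34, 14, 36}.
  Root 31: left subtree has 3 nodes {17, 7, 15}, right has 7 {8, 3, 19, 37, 34, 14, 36}.
    Root 7: left subtree has 1 node {17}, right has 1 {15}.
    Root 36: left subtree has 6 nodes {8, 3, 19, 37, 34, 14}, right has 0 { }.
      Root 19: left subtree has 2 nodes {8, 3}, right has 3 {37, 34, 14}.
        Root 3: left subtree has 1 node {8}, right has 0 { }.
        Root 14: left subtree has 2 nodes {37, 34}, right has 0 { }.
          Root 37: left subtree has 0 nodes { }, right has 1 {34}.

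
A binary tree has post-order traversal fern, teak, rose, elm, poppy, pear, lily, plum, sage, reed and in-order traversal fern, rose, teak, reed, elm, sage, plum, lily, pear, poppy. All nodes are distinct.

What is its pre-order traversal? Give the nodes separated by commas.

The last element of post-order is the root; it splits in-order into left and right subtrees.
Root reed: left subtree has 3 nodes {fern, rose, teak}, right has 6 {elm, sage, plum, lily, pear, poppy}.
  Root rose: left subtree has 1 node {fern}, right has 1 {teak}.
  Root sage: left subtree has 1 node {elm}, right has 4 {plum, lily, pear, poppy}.
    Root plum: left subtree has 0 nodes { }, right has 3 {lily, pear, poppy}.
      Root lily: left subtree has 0 nodes { }, right has 2 {pear, poppy}.
        Root pear: left subtree has 0 nodes { }, right has 1 {poppy}.

reed, rose, fern, teak, sage, elm, plum, lily, pear, poppy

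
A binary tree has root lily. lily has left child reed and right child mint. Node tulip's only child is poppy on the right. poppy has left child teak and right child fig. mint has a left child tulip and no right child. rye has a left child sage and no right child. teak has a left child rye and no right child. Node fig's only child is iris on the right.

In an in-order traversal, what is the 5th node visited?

rye

In-order visits the left subtree, then the node, then the right subtree.
At lily: go left to reed.
  reed is a leaf — visit reed.
Visit lily.
At lily: go right to mint.
  At mint: go left to tulip.
    At tulip: no left child.
    Visit tulip.
    At tulip: go right to poppy.
      At poppy: go left to teak.
        At teak: go left to rye.
          At rye: go left to sage.
            sage is a leaf — visit sage.
          Visit rye.
          At rye: no right child.
        Visit teak.
        At teak: no right child.
      Visit poppy.
      At poppy: go right to fig.
        At fig: no left child.
        Visit fig.
        At fig: go right to iris.
          iris is a leaf — visit iris.
  Visit mint.
  At mint: no right child.
Full in-order sequence: reed, lily, tulip, sage, rye, teak, poppy, fig, iris, mint.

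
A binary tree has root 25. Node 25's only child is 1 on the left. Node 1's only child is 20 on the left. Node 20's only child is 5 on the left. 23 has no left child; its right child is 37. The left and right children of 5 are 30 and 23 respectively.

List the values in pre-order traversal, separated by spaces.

25 1 20 5 30 23 37

Pre-order visits the node, then its left subtree, then its right subtree.
Visit 25.
At 25: go left to 1.
  Visit 1.
  At 1: go left to 20.
    Visit 20.
    At 20: go left to 5.
      Visit 5.
      At 5: go left to 30.
        30 is a leaf — visit 30.
      At 5: go right to 23.
        Visit 23.
        At 23: no left child.
        At 23: go right to 37.
          37 is a leaf — visit 37.
    At 20: no right child.
  At 1: no right child.
At 25: no right child.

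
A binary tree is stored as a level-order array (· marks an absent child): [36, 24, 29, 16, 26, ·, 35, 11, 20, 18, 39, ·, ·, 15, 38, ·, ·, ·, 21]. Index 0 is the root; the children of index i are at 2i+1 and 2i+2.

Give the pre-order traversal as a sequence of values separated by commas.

Pre-order visits the node, then its left subtree, then its right subtree.
Visit 36.
At 36: go left to 24.
  Visit 24.
  At 24: go left to 16.
    Visit 16.
    At 16: go left to 11.
      11 is a leaf — visit 11.
    At 16: go right to 20.
      Visit 20.
      At 20: no left child.
      At 20: go right to 21.
        21 is a leaf — visit 21.
  At 24: go right to 26.
    Visit 26.
    At 26: go left to 18.
      18 is a leaf — visit 18.
    At 26: go right to 39.
      39 is a leaf — visit 39.
At 36: go right to 29.
  Visit 29.
  At 29: no left child.
  At 29: go right to 35.
    Visit 35.
    At 35: go left to 15.
      15 is a leaf — visit 15.
    At 35: go right to 38.
      38 is a leaf — visit 38.

36, 24, 16, 11, 20, 21, 26, 18, 39, 29, 35, 15, 38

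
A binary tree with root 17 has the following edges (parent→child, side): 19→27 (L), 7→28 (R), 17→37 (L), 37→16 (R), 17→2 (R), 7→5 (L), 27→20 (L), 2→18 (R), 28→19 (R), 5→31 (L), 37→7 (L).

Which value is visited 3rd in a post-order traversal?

Post-order visits the left subtree, then the right subtree, then the node.
At 17: go left to 37.
  At 37: go left to 7.
    At 7: go left to 5.
      At 5: go left to 31.
        31 is a leaf — visit 31.
      At 5: no right child.
      Visit 5.
    At 7: go right to 28.
      At 28: no left child.
      At 28: go right to 19.
        At 19: go left to 27.
          At 27: go left to 20.
            20 is a leaf — visit 20.
          At 27: no right child.
          Visit 27.
        At 19: no right child.
        Visit 19.
      Visit 28.
    Visit 7.
  At 37: go right to 16.
    16 is a leaf — visit 16.
  Visit 37.
At 17: go right to 2.
  At 2: no left child.
  At 2: go right to 18.
    18 is a leaf — visit 18.
  Visit 2.
Visit 17.
Full post-order sequence: 31, 5, 20, 27, 19, 28, 7, 16, 37, 18, 2, 17.

20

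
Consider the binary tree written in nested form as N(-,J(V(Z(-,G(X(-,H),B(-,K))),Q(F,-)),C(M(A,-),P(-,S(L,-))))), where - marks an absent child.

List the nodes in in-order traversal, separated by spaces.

In-order visits the left subtree, then the node, then the right subtree.
At N: no left child.
Visit N.
At N: go right to J.
  At J: go left to V.
    At V: go left to Z.
      At Z: no left child.
      Visit Z.
      At Z: go right to G.
        At G: go left to X.
          At X: no left child.
          Visit X.
          At X: go right to H.
            H is a leaf — visit H.
        Visit G.
        At G: go right to B.
          At B: no left child.
          Visit B.
          At B: go right to K.
            K is a leaf — visit K.
    Visit V.
    At V: go right to Q.
      At Q: go left to F.
        F is a leaf — visit F.
      Visit Q.
      At Q: no right child.
  Visit J.
  At J: go right to C.
    At C: go left to M.
      At M: go left to A.
        A is a leaf — visit A.
      Visit M.
      At M: no right child.
    Visit C.
    At C: go right to P.
      At P: no left child.
      Visit P.
      At P: go right to S.
        At S: go left to L.
          L is a leaf — visit L.
        Visit S.
        At S: no right child.

N Z X H G B K V F Q J A M C P L S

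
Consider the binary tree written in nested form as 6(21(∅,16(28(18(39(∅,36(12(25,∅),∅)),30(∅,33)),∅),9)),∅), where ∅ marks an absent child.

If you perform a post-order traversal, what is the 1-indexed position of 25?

1

Post-order visits the left subtree, then the right subtree, then the node.
At 6: go left to 21.
  At 21: no left child.
  At 21: go right to 16.
    At 16: go left to 28.
      At 28: go left to 18.
        At 18: go left to 39.
          At 39: no left child.
          At 39: go right to 36.
            At 36: go left to 12.
              At 12: go left to 25.
                25 is a leaf — visit 25.
              At 12: no right child.
              Visit 12.
            At 36: no right child.
            Visit 36.
          Visit 39.
        At 18: go right to 30.
          At 30: no left child.
          At 30: go right to 33.
            33 is a leaf — visit 33.
          Visit 30.
        Visit 18.
      At 28: no right child.
      Visit 28.
    At 16: go right to 9.
      9 is a leaf — visit 9.
    Visit 16.
  Visit 21.
At 6: no right child.
Visit 6.
Full post-order sequence: 25, 12, 36, 39, 33, 30, 18, 28, 9, 16, 21, 6.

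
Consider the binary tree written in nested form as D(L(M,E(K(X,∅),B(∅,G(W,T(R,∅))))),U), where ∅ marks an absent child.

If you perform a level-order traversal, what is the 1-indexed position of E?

Level-order visits nodes level by level from the root, left to right within each level.
Level 0: D
Level 1: L, U
Level 2: M, E
Level 3: K, B
Level 4: X, G
Level 5: W, T
Level 6: R
Full level-order sequence: D, L, U, M, E, K, B, X, G, W, T, R.

5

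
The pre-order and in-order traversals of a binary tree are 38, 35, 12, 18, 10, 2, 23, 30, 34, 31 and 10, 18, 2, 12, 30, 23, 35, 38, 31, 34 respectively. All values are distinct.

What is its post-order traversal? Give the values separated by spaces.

The first element of pre-order is the root; it splits in-order into left and right subtrees.
Root 38: left subtree has 7 nodes {10, 18, 2, 12, 30, 23, 35}, right has 2 {31, 34}.
  Root 35: left subtree has 6 nodes {10, 18, 2, 12, 30, 23}, right has 0 { }.
    Root 12: left subtree has 3 nodes {10, 18, 2}, right has 2 {30, 23}.
      Root 18: left subtree has 1 node {10}, right has 1 {2}.
      Root 23: left subtree has 1 node {30}, right has 0 { }.
  Root 34: left subtree has 1 node {31}, right has 0 { }.

10 2 18 30 23 12 35 31 34 38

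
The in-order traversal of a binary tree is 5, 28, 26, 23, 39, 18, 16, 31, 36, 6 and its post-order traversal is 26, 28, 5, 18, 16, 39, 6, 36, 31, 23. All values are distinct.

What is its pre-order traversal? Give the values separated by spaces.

The last element of post-order is the root; it splits in-order into left and right subtrees.
Root 23: left subtree has 3 nodes {5, 28, 26}, right has 6 {39, 18, 16, 31, 36, 6}.
  Root 5: left subtree has 0 nodes { }, right has 2 {28, 26}.
    Root 28: left subtree has 0 nodes { }, right has 1 {26}.
  Root 31: left subtree has 3 nodes {39, 18, 16}, right has 2 {36, 6}.
    Root 39: left subtree has 0 nodes { }, right has 2 {18, 16}.
      Root 16: left subtree has 1 node {18}, right has 0 { }.
    Root 36: left subtree has 0 nodes { }, right has 1 {6}.

23 5 28 26 31 39 16 18 36 6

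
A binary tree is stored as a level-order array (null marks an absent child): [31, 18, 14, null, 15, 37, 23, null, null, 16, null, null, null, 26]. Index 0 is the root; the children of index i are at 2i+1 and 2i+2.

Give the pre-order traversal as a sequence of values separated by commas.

31, 18, 15, 16, 14, 37, 23, 26

Pre-order visits the node, then its left subtree, then its right subtree.
Visit 31.
At 31: go left to 18.
  Visit 18.
  At 18: no left child.
  At 18: go right to 15.
    Visit 15.
    At 15: go left to 16.
      16 is a leaf — visit 16.
    At 15: no right child.
At 31: go right to 14.
  Visit 14.
  At 14: go left to 37.
    37 is a leaf — visit 37.
  At 14: go right to 23.
    Visit 23.
    At 23: go left to 26.
      26 is a leaf — visit 26.
    At 23: no right child.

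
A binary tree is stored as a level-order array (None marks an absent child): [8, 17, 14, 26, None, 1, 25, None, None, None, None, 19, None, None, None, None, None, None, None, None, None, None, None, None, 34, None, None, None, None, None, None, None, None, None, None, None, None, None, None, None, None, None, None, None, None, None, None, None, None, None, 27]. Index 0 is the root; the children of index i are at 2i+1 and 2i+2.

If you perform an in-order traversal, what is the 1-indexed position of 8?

3

In-order visits the left subtree, then the node, then the right subtree.
At 8: go left to 17.
  At 17: go left to 26.
    26 is a leaf — visit 26.
  Visit 17.
  At 17: no right child.
Visit 8.
At 8: go right to 14.
  At 14: go left to 1.
    At 1: go left to 19.
      At 19: no left child.
      Visit 19.
      At 19: go right to 34.
        At 34: no left child.
        Visit 34.
        At 34: go right to 27.
          27 is a leaf — visit 27.
    Visit 1.
    At 1: no right child.
  Visit 14.
  At 14: go right to 25.
    25 is a leaf — visit 25.
Full in-order sequence: 26, 17, 8, 19, 34, 27, 1, 14, 25.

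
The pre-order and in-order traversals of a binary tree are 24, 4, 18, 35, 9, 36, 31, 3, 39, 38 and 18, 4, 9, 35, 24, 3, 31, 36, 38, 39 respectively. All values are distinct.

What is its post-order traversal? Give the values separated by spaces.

The first element of pre-order is the root; it splits in-order into left and right subtrees.
Root 24: left subtree has 4 nodes {18, 4, 9, 35}, right has 5 {3, 31, 36, 38, 39}.
  Root 4: left subtree has 1 node {18}, right has 2 {9, 35}.
    Root 35: left subtree has 1 node {9}, right has 0 { }.
  Root 36: left subtree has 2 nodes {3, 31}, right has 2 {38, 39}.
    Root 31: left subtree has 1 node {3}, right has 0 { }.
    Root 39: left subtree has 1 node {38}, right has 0 { }.

18 9 35 4 3 31 38 39 36 24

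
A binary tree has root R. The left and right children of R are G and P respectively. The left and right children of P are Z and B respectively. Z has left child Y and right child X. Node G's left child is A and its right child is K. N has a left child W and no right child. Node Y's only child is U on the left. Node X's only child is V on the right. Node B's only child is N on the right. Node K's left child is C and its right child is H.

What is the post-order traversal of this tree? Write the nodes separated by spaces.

A C H K G U Y V X Z W N B P R

Post-order visits the left subtree, then the right subtree, then the node.
At R: go left to G.
  At G: go left to A.
    A is a leaf — visit A.
  At G: go right to K.
    At K: go left to C.
      C is a leaf — visit C.
    At K: go right to H.
      H is a leaf — visit H.
    Visit K.
  Visit G.
At R: go right to P.
  At P: go left to Z.
    At Z: go left to Y.
      At Y: go left to U.
        U is a leaf — visit U.
      At Y: no right child.
      Visit Y.
    At Z: go right to X.
      At X: no left child.
      At X: go right to V.
        V is a leaf — visit V.
      Visit X.
    Visit Z.
  At P: go right to B.
    At B: no left child.
    At B: go right to N.
      At N: go left to W.
        W is a leaf — visit W.
      At N: no right child.
      Visit N.
    Visit B.
  Visit P.
Visit R.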